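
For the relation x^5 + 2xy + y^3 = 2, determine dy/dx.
Differentiate the relation implicitly: treat y = y(x) and apply the chain rule, so every y-derivative picks up a y' = dy/dx factor.

With everything moved to the left-hand side, differentiate term by term:
  d/dx[x^5] = 5x^4
  d/dx[2xy] = 2x·y' + 2y
  d/dx[y^3] = 3y^2·y'
  d/dx[-2] = 0

Separating the contributions that come from x directly and those that come through y:
  without y':      5x^4 + 2y
  multiplying y':  2x + 3y^2

so (5x^4 + 2y) + (2x + 3y^2)·y' = 0, and therefore
  dy/dx = -(5x^4 + 2y)/(2x + 3y^2) = (-5x^4 - 2y)/(2x + 3y^2)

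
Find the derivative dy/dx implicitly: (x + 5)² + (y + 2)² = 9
Differentiate both sides with respect to x, treating y as y(x). By the chain rule, any term containing y contributes a factor of y' = dy/dx when we differentiate it.

Move every term to one side and write the relation as F(x, y) = 0. Term by term,
  d/dx[(x + 5)^2] = 2x + 10
  d/dx[(y + 2)^2] = 2·y'(y + 2)
  d/dx[-9] = 0

The pieces without y' make up ∂F/∂x and the coefficient of y' is ∂F/∂y:
  ∂F/∂x = 2x + 10,
  ∂F/∂y = 2y + 4.

Since d/dx[F] = ∂F/∂x + (∂F/∂y)·y' = 0, solve for y':
  (∂F/∂y)·y' = -∂F/∂x
  dy/dx = -(∂F/∂x)/(∂F/∂y) = -(2x + 10)/(2y + 4) = (-x - 5)/(y + 2)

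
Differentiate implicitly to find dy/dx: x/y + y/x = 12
Differentiate the relation implicitly: treat y = y(x) and apply the chain rule, so every y-derivative picks up a y' = dy/dx factor.

With everything moved to the left-hand side, differentiate term by term:
  d/dx[x/y] = -x·y'/y^2 + 1/y
  d/dx[y/x] = y'/x - y/x^2
  d/dx[-12] = 0

Separating the contributions that come from x directly and those that come through y:
  without y':      1/y - y/x^2
  multiplying y':  -x/y^2 + 1/x

so (1/y - y/x^2) + (-x/y^2 + 1/x)·y' = 0, and therefore
  dy/dx = -(1/y - y/x^2)/(-x/y^2 + 1/x)
        = -((x - y)(x + y)/(x^2y))/(-(x - y)(x + y)/(xy^2)) = y/x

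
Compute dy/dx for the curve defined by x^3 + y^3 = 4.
Differentiate both sides with respect to x, treating y as y(x). By the chain rule, any term containing y contributes a factor of y' = dy/dx when we differentiate it.

Move every term to one side and write the relation as F(x, y) = 0. Term by term,
  d/dx[x^3] = 3x^2
  d/dx[y^3] = 3y^2·y'
  d/dx[-4] = 0

The pieces without y' make up ∂F/∂x and the coefficient of y' is ∂F/∂y:
  ∂F/∂x = 3x^2,
  ∂F/∂y = 3y^2.

Since d/dx[F] = ∂F/∂x + (∂F/∂y)·y' = 0, solve for y':
  (∂F/∂y)·y' = -∂F/∂x
  dy/dx = -(∂F/∂x)/(∂F/∂y) = -(3x^2)/(3y^2) = -x^2/y^2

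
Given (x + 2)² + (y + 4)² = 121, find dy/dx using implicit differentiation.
Differentiate both sides with respect to x, treating y as y(x). By the chain rule, any term containing y contributes a factor of y' = dy/dx when we differentiate it.

Move every term to one side and write the relation as F(x, y) = 0. Term by term,
  d/dx[(x + 2)^2] = 2x + 4
  d/dx[(y + 4)^2] = 2·y'(y + 4)
  d/dx[-121] = 0

The pieces without y' make up ∂F/∂x and the coefficient of y' is ∂F/∂y:
  ∂F/∂x = 2x + 4,
  ∂F/∂y = 2y + 8.

Since d/dx[F] = ∂F/∂x + (∂F/∂y)·y' = 0, solve for y':
  (∂F/∂y)·y' = -∂F/∂x
  dy/dx = -(∂F/∂x)/(∂F/∂y) = -(2x + 4)/(2y + 8) = (-x - 2)/(y + 4)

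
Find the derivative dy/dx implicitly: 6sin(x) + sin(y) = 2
Differentiate the relation implicitly: treat y = y(x) and apply the chain rule, so every y-derivative picks up a y' = dy/dx factor.

With everything moved to the left-hand side, differentiate term by term:
  d/dx[6sin(x)] = 6cos(x)
  d/dx[sin(y)] = y'·cos(y)
  d/dx[-2] = 0

Separating the contributions that come from x directly and those that come through y:
  without y':      6cos(x)
  multiplying y':  cos(y)

so (6cos(x)) + (cos(y))·y' = 0, and therefore
  dy/dx = -(6cos(x))/(cos(y)) = -6cos(x)/cos(y)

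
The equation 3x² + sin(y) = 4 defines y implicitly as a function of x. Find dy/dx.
Differentiate both sides with respect to x, treating y as y(x). By the chain rule, any term containing y contributes a factor of y' = dy/dx when we differentiate it.

Move every term to one side and write the relation as F(x, y) = 0. Term by term,
  d/dx[3x^2] = 6x
  d/dx[sin(y)] = y'·cos(y)
  d/dx[-4] = 0

The pieces without y' make up ∂F/∂x and the coefficient of y' is ∂F/∂y:
  ∂F/∂x = 6x,
  ∂F/∂y = cos(y).

Since d/dx[F] = ∂F/∂x + (∂F/∂y)·y' = 0, solve for y':
  (∂F/∂y)·y' = -∂F/∂x
  dy/dx = -(∂F/∂x)/(∂F/∂y) = -(6x)/(cos(y)) = -6x/cos(y)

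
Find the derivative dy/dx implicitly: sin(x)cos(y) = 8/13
Differentiate the relation implicitly: treat y = y(x) and apply the chain rule, so every y-derivative picks up a y' = dy/dx factor.

With everything moved to the left-hand side, differentiate term by term:
  d/dx[sin(x)·cos(y)] = -y'·sin(x)·sin(y) + cos(x)·cos(y)
  d/dx[-8/13] = 0

Separating the contributions that come from x directly and those that come through y:
  without y':      cos(x)·cos(y)
  multiplying y':  -sin(x)·sin(y)

so (cos(x)·cos(y)) + (-sin(x)·sin(y))·y' = 0, and therefore
  dy/dx = -(cos(x)·cos(y))/(-sin(x)·sin(y)) = 1/(tan(x)·tan(y))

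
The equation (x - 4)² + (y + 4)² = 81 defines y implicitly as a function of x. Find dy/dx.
Differentiate both sides with respect to x, treating y as y(x). By the chain rule, any term containing y contributes a factor of y' = dy/dx when we differentiate it.

Move every term to one side and write the relation as F(x, y) = 0. Term by term,
  d/dx[(x - 4)^2] = 2x - 8
  d/dx[(y + 4)^2] = 2·y'(y + 4)
  d/dx[-81] = 0

The pieces without y' make up ∂F/∂x and the coefficient of y' is ∂F/∂y:
  ∂F/∂x = 2x - 8,
  ∂F/∂y = 2y + 8.

Since d/dx[F] = ∂F/∂x + (∂F/∂y)·y' = 0, solve for y':
  (∂F/∂y)·y' = -∂F/∂x
  dy/dx = -(∂F/∂x)/(∂F/∂y) = -(2x - 8)/(2y + 8) = (4 - x)/(y + 4)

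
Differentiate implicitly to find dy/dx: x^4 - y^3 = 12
Take d/dx of both sides. Since y is implicitly a function of x, the chain rule attaches a y' = dy/dx factor whenever we differentiate through y.

Set F(x, y) = (left side) − (right side), so the curve is F = 0. Differentiating each term of F:
  d/dx[x^4] = 4x^3
  d/dx[-y^3] = -3y^2·y'
  d/dx[-12] = 0

Collecting, the y'-free part is the partial derivative in x and the y' coefficient is the partial derivative in y:
  ∂F/∂x = 4x^3
  ∂F/∂y = -3y^2

so d/dx[F(x, y(x))] = ∂F/∂x + (∂F/∂y)·y' = 0. Rearranging,
  dy/dx = -(∂F/∂x)/(∂F/∂y) = -(4x^3)/(-3y^2) = 4x^3/(3y^2)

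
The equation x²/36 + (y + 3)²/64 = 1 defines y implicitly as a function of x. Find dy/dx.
Apply d/dx to both sides, remembering that y depends on x. Each occurrence of y therefore brings in a y' = dy/dx via the chain rule.

With F(x, y) equal to the left-hand side minus the right, differentiate F term by term:
  d/dx[x^2/36] = x/18
  d/dx[(y + 3)^2/64] = y'(y + 3)/32
  d/dx[-1] = 0
Adding these up, d/dx[F] = 0 becomes
  (x/18) + (y/32 + 3/32)·y' = 0,
so isolating y',
  dy/dx = -(x/18)/(y/32 + 3/32)
        = -(x/18)/((y + 3)/32) = -16x/(9y + 27)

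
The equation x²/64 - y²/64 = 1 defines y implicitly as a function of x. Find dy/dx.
Apply d/dx to both sides, remembering that y depends on x. Each occurrence of y therefore brings in a y' = dy/dx via the chain rule.

With F(x, y) equal to the left-hand side minus the right, differentiate F term by term:
  d/dx[x^2/64] = x/32
  d/dx[-y^2/64] = -y·y'/32
  d/dx[-1] = 0
Adding these up, d/dx[F] = 0 becomes
  (x/32) + (-y/32)·y' = 0,
so isolating y',
  dy/dx = -(x/32)/(-y/32) = x/y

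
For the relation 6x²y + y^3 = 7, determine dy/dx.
Take d/dx of both sides. Since y is implicitly a function of x, the chain rule attaches a y' = dy/dx factor whenever we differentiate through y.

Set F(x, y) = (left side) − (right side), so the curve is F = 0. Differentiating each term of F:
  d/dx[6x^2y] = 6x^2·y' + 12xy
  d/dx[y^3] = 3y^2·y'
  d/dx[-7] = 0

Collecting, the y'-free part is the partial derivative in x and the y' coefficient is the partial derivative in y:
  ∂F/∂x = 12xy
  ∂F/∂y = 6x^2 + 3y^2

so d/dx[F(x, y(x))] = ∂F/∂x + (∂F/∂y)·y' = 0. Rearranging,
  dy/dx = -(∂F/∂x)/(∂F/∂y) = -(12xy)/(6x^2 + 3y^2) = -4xy/(2x^2 + y^2)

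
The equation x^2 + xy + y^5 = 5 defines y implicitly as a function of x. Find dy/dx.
Apply d/dx to both sides, remembering that y depends on x. Each occurrence of y therefore brings in a y' = dy/dx via the chain rule.

With F(x, y) equal to the left-hand side minus the right, differentiate F term by term:
  d/dx[x^2] = 2x
  d/dx[xy] = x·y' + y
  d/dx[y^5] = 5y^4·y'
  d/dx[-5] = 0
Adding these up, d/dx[F] = 0 becomes
  (2x + y) + (x + 5y^4)·y' = 0,
so isolating y',
  dy/dx = -(2x + y)/(x + 5y^4) = (-2x - y)/(x + 5y^4)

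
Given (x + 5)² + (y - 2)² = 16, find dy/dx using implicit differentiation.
Apply d/dx to both sides, remembering that y depends on x. Each occurrence of y therefore brings in a y' = dy/dx via the chain rule.

With F(x, y) equal to the left-hand side minus the right, differentiate F term by term:
  d/dx[(x + 5)^2] = 2x + 10
  d/dx[(y - 2)^2] = 2·y'(y - 2)
  d/dx[-16] = 0
Adding these up, d/dx[F] = 0 becomes
  (2x + 10) + (2y - 4)·y' = 0,
so isolating y',
  dy/dx = -(2x + 10)/(2y - 4) = (-x - 5)/(y - 2)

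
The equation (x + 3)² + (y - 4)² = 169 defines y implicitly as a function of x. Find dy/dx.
Apply d/dx to both sides, remembering that y depends on x. Each occurrence of y therefore brings in a y' = dy/dx via the chain rule.

With F(x, y) equal to the left-hand side minus the right, differentiate F term by term:
  d/dx[(x + 3)^2] = 2x + 6
  d/dx[(y - 4)^2] = 2·y'(y - 4)
  d/dx[-169] = 0
Adding these up, d/dx[F] = 0 becomes
  (2x + 6) + (2y - 8)·y' = 0,
so isolating y',
  dy/dx = -(2x + 6)/(2y - 8) = (-x - 3)/(y - 4)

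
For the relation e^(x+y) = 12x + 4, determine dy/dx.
Differentiate both sides with respect to x, treating y as y(x). By the chain rule, any term containing y contributes a factor of y' = dy/dx when we differentiate it.

Move every term to one side and write the relation as F(x, y) = 0. Term by term,
  d/dx[-12x] = -12
  d/dx[e^(x + y)] = (y' + 1)·e^(x + y)
  d/dx[-4] = 0

The pieces without y' make up ∂F/∂x and the coefficient of y' is ∂F/∂y:
  ∂F/∂x = e^(x + y) - 12,
  ∂F/∂y = e^(x + y).

Since d/dx[F] = ∂F/∂x + (∂F/∂y)·y' = 0, solve for y':
  (∂F/∂y)·y' = -∂F/∂x
  dy/dx = -(∂F/∂x)/(∂F/∂y) = -(e^(x + y) - 12)/(e^(x + y)) = 12e^(-x - y) - 1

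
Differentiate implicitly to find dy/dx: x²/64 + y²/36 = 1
Apply d/dx to both sides, remembering that y depends on x. Each occurrence of y therefore brings in a y' = dy/dx via the chain rule.

With F(x, y) equal to the left-hand side minus the right, differentiate F term by term:
  d/dx[x^2/64] = x/32
  d/dx[y^2/36] = y·y'/18
  d/dx[-1] = 0
Adding these up, d/dx[F] = 0 becomes
  (x/32) + (y/18)·y' = 0,
so isolating y',
  dy/dx = -(x/32)/(y/18) = -9x/(16y)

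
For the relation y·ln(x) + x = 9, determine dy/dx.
Differentiate both sides with respect to x, treating y as y(x). By the chain rule, any term containing y contributes a factor of y' = dy/dx when we differentiate it.

Move every term to one side and write the relation as F(x, y) = 0. Term by term,
  d/dx[x] = 1
  d/dx[y·ln(x)] = y'·ln(x) + y/x
  d/dx[-9] = 0

The pieces without y' make up ∂F/∂x and the coefficient of y' is ∂F/∂y:
  ∂F/∂x = 1 + y/x,
  ∂F/∂y = ln(x).

Since d/dx[F] = ∂F/∂x + (∂F/∂y)·y' = 0, solve for y':
  (∂F/∂y)·y' = -∂F/∂x
  dy/dx = -(∂F/∂x)/(∂F/∂y) = -(1 + y/x)/(ln(x))
        = -((x + y)/x)/(ln(x)) = (-x - y)/(x·ln(x))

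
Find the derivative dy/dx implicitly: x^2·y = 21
Apply d/dx to both sides, remembering that y depends on x. Each occurrence of y therefore brings in a y' = dy/dx via the chain rule.

With F(x, y) equal to the left-hand side minus the right, differentiate F term by term:
  d/dx[x^2y] = x^2·y' + 2xy
  d/dx[-21] = 0
Adding these up, d/dx[F] = 0 becomes
  (2xy) + (x^2)·y' = 0,
so isolating y',
  dy/dx = -(2xy)/(x^2) = -2y/x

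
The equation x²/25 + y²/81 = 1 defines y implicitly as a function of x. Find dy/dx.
Differentiate the relation implicitly: treat y = y(x) and apply the chain rule, so every y-derivative picks up a y' = dy/dx factor.

With everything moved to the left-hand side, differentiate term by term:
  d/dx[x^2/25] = 2x/25
  d/dx[y^2/81] = 2y·y'/81
  d/dx[-1] = 0

Separating the contributions that come from x directly and those that come through y:
  without y':      2x/25
  multiplying y':  2y/81

so (2x/25) + (2y/81)·y' = 0, and therefore
  dy/dx = -(2x/25)/(2y/81) = -81x/(25y)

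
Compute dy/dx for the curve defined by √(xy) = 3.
Differentiate both sides with respect to x, treating y as y(x). By the chain rule, any term containing y contributes a factor of y' = dy/dx when we differentiate it.

Move every term to one side and write the relation as F(x, y) = 0. Term by term,
  d/dx[√(xy)] = √(xy)(x·y'/2 + y/2)/(xy)
  d/dx[-3] = 0

The pieces without y' make up ∂F/∂x and the coefficient of y' is ∂F/∂y:
  ∂F/∂x = √(xy)/(2x),
  ∂F/∂y = √(xy)/(2y).

Since d/dx[F] = ∂F/∂x + (∂F/∂y)·y' = 0, solve for y':
  (∂F/∂y)·y' = -∂F/∂x
  dy/dx = -(∂F/∂x)/(∂F/∂y) = -(√(xy)/(2x))/(√(xy)/(2y)) = -y/x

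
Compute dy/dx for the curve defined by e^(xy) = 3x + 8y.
Apply d/dx to both sides, remembering that y depends on x. Each occurrence of y therefore brings in a y' = dy/dx via the chain rule.

With F(x, y) equal to the left-hand side minus the right, differentiate F term by term:
  d/dx[-3x] = -3
  d/dx[-8y] = -8·y'
  d/dx[e^(xy)] = (x·y' + y)·e^(xy)
Adding these up, d/dx[F] = 0 becomes
  (y·e^(xy) - 3) + (x·e^(xy) - 8)·y' = 0,
so isolating y',
  dy/dx = -(y·e^(xy) - 3)/(x·e^(xy) - 8) = (-y·e^(xy) + 3)/(x·e^(xy) - 8)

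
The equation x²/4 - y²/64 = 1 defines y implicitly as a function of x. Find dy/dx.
Differentiate both sides with respect to x, treating y as y(x). By the chain rule, any term containing y contributes a factor of y' = dy/dx when we differentiate it.

Move every term to one side and write the relation as F(x, y) = 0. Term by term,
  d/dx[x^2/4] = x/2
  d/dx[-y^2/64] = -y·y'/32
  d/dx[-1] = 0

The pieces without y' make up ∂F/∂x and the coefficient of y' is ∂F/∂y:
  ∂F/∂x = x/2,
  ∂F/∂y = -y/32.

Since d/dx[F] = ∂F/∂x + (∂F/∂y)·y' = 0, solve for y':
  (∂F/∂y)·y' = -∂F/∂x
  dy/dx = -(∂F/∂x)/(∂F/∂y) = -(x/2)/(-y/32) = 16x/y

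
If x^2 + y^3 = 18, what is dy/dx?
Differentiate the relation implicitly: treat y = y(x) and apply the chain rule, so every y-derivative picks up a y' = dy/dx factor.

With everything moved to the left-hand side, differentiate term by term:
  d/dx[x^2] = 2x
  d/dx[y^3] = 3y^2·y'
  d/dx[-18] = 0

Separating the contributions that come from x directly and those that come through y:
  without y':      2x
  multiplying y':  3y^2

so (2x) + (3y^2)·y' = 0, and therefore
  dy/dx = -(2x)/(3y^2) = -2x/(3y^2)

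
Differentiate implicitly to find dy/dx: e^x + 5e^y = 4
Take d/dx of both sides. Since y is implicitly a function of x, the chain rule attaches a y' = dy/dx factor whenever we differentiate through y.

Set F(x, y) = (left side) − (right side), so the curve is F = 0. Differentiating each term of F:
  d/dx[e^(x)] = e^(x)
  d/dx[5e^(y)] = 5·y'·e^(y)
  d/dx[-4] = 0

Collecting, the y'-free part is the partial derivative in x and the y' coefficient is the partial derivative in y:
  ∂F/∂x = e^(x)
  ∂F/∂y = 5e^(y)

so d/dx[F(x, y(x))] = ∂F/∂x + (∂F/∂y)·y' = 0. Rearranging,
  dy/dx = -(∂F/∂x)/(∂F/∂y) = -(e^(x))/(5e^(y)) = -e^(x - y)/5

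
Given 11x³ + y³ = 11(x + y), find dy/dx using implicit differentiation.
Differentiate both sides with respect to x, treating y as y(x). By the chain rule, any term containing y contributes a factor of y' = dy/dx when we differentiate it.

Move every term to one side and write the relation as F(x, y) = 0. Term by term,
  d/dx[11x^3] = 33x^2
  d/dx[-11x] = -11
  d/dx[y^3] = 3y^2·y'
  d/dx[-11y] = -11·y'

The pieces without y' make up ∂F/∂x and the coefficient of y' is ∂F/∂y:
  ∂F/∂x = 33x^2 - 11,
  ∂F/∂y = 3y^2 - 11.

Since d/dx[F] = ∂F/∂x + (∂F/∂y)·y' = 0, solve for y':
  (∂F/∂y)·y' = -∂F/∂x
  dy/dx = -(∂F/∂x)/(∂F/∂y) = -(33x^2 - 11)/(3y^2 - 11) = 11(1 - 3x^2)/(3y^2 - 11)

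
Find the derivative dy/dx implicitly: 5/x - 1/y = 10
Differentiate both sides with respect to x, treating y as y(x). By the chain rule, any term containing y contributes a factor of y' = dy/dx when we differentiate it.

Move every term to one side and write the relation as F(x, y) = 0. Term by term,
  d/dx[-1/y] = y'/y^2
  d/dx[5/x] = -5/x^2
  d/dx[-10] = 0

The pieces without y' make up ∂F/∂x and the coefficient of y' is ∂F/∂y:
  ∂F/∂x = -5/x^2,
  ∂F/∂y = y^(-2).

Since d/dx[F] = ∂F/∂x + (∂F/∂y)·y' = 0, solve for y':
  (∂F/∂y)·y' = -∂F/∂x
  dy/dx = -(∂F/∂x)/(∂F/∂y) = -(-5/x^2)/(y^(-2)) = 5y^2/x^2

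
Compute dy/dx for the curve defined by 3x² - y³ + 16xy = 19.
Apply d/dx to both sides, remembering that y depends on x. Each occurrence of y therefore brings in a y' = dy/dx via the chain rule.

With F(x, y) equal to the left-hand side minus the right, differentiate F term by term:
  d/dx[3x^2] = 6x
  d/dx[16xy] = 16x·y' + 16y
  d/dx[-y^3] = -3y^2·y'
  d/dx[-19] = 0
Adding these up, d/dx[F] = 0 becomes
  (6x + 16y) + (16x - 3y^2)·y' = 0,
so isolating y',
  dy/dx = -(6x + 16y)/(16x - 3y^2) = 2(-3x - 8y)/(16x - 3y^2)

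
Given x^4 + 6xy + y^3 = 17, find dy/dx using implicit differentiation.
Take d/dx of both sides. Since y is implicitly a function of x, the chain rule attaches a y' = dy/dx factor whenever we differentiate through y.

Set F(x, y) = (left side) − (right side), so the curve is F = 0. Differentiating each term of F:
  d/dx[x^4] = 4x^3
  d/dx[6xy] = 6x·y' + 6y
  d/dx[y^3] = 3y^2·y'
  d/dx[-17] = 0

Collecting, the y'-free part is the partial derivative in x and the y' coefficient is the partial derivative in y:
  ∂F/∂x = 4x^3 + 6y
  ∂F/∂y = 6x + 3y^2

so d/dx[F(x, y(x))] = ∂F/∂x + (∂F/∂y)·y' = 0. Rearranging,
  dy/dx = -(∂F/∂x)/(∂F/∂y) = -(4x^3 + 6y)/(6x + 3y^2) = 2(-2x^3 - 3y)/(3(2x + y^2))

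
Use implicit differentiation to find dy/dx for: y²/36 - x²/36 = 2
Apply d/dx to both sides, remembering that y depends on x. Each occurrence of y therefore brings in a y' = dy/dx via the chain rule.

With F(x, y) equal to the left-hand side minus the right, differentiate F term by term:
  d/dx[-x^2/36] = -x/18
  d/dx[y^2/36] = y·y'/18
  d/dx[-2] = 0
Adding these up, d/dx[F] = 0 becomes
  (-x/18) + (y/18)·y' = 0,
so isolating y',
  dy/dx = -(-x/18)/(y/18) = x/y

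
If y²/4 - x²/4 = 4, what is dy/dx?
Differentiate both sides with respect to x, treating y as y(x). By the chain rule, any term containing y contributes a factor of y' = dy/dx when we differentiate it.

Move every term to one side and write the relation as F(x, y) = 0. Term by term,
  d/dx[-x^2/4] = -x/2
  d/dx[y^2/4] = y·y'/2
  d/dx[-4] = 0

The pieces without y' make up ∂F/∂x and the coefficient of y' is ∂F/∂y:
  ∂F/∂x = -x/2,
  ∂F/∂y = y/2.

Since d/dx[F] = ∂F/∂x + (∂F/∂y)·y' = 0, solve for y':
  (∂F/∂y)·y' = -∂F/∂x
  dy/dx = -(∂F/∂x)/(∂F/∂y) = -(-x/2)/(y/2) = x/y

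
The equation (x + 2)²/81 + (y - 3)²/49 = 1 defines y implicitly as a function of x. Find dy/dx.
Apply d/dx to both sides, remembering that y depends on x. Each occurrence of y therefore brings in a y' = dy/dx via the chain rule.

With F(x, y) equal to the left-hand side minus the right, differentiate F term by term:
  d/dx[(x + 2)^2/81] = 2x/81 + 4/81
  d/dx[(y - 3)^2/49] = 2·y'(y - 3)/49
  d/dx[-1] = 0
Adding these up, d/dx[F] = 0 becomes
  (2x/81 + 4/81) + (2y/49 - 6/49)·y' = 0,
so isolating y',
  dy/dx = -(2x/81 + 4/81)/(2y/49 - 6/49)
        = -(2(x + 2)/81)/(2(y - 3)/49) = 49(-x - 2)/(81(y - 3))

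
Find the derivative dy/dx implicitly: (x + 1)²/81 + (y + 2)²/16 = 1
Apply d/dx to both sides, remembering that y depends on x. Each occurrence of y therefore brings in a y' = dy/dx via the chain rule.

With F(x, y) equal to the left-hand side minus the right, differentiate F term by term:
  d/dx[(x + 1)^2/81] = 2x/81 + 2/81
  d/dx[(y + 2)^2/16] = y'(y + 2)/8
  d/dx[-1] = 0
Adding these up, d/dx[F] = 0 becomes
  (2x/81 + 2/81) + (y/8 + 1/4)·y' = 0,
so isolating y',
  dy/dx = -(2x/81 + 2/81)/(y/8 + 1/4)
        = -(2(x + 1)/81)/((y + 2)/8) = 16(-x - 1)/(81(y + 2))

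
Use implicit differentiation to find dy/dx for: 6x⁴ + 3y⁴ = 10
Apply d/dx to both sides, remembering that y depends on x. Each occurrence of y therefore brings in a y' = dy/dx via the chain rule.

With F(x, y) equal to the left-hand side minus the right, differentiate F term by term:
  d/dx[6x^4] = 24x^3
  d/dx[3y^4] = 12y^3·y'
  d/dx[-10] = 0
Adding these up, d/dx[F] = 0 becomes
  (24x^3) + (12y^3)·y' = 0,
so isolating y',
  dy/dx = -(24x^3)/(12y^3) = -2x^3/y^3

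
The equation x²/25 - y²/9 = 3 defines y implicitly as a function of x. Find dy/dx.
Take d/dx of both sides. Since y is implicitly a function of x, the chain rule attaches a y' = dy/dx factor whenever we differentiate through y.

Set F(x, y) = (left side) − (right side), so the curve is F = 0. Differentiating each term of F:
  d/dx[x^2/25] = 2x/25
  d/dx[-y^2/9] = -2y·y'/9
  d/dx[-3] = 0

Collecting, the y'-free part is the partial derivative in x and the y' coefficient is the partial derivative in y:
  ∂F/∂x = 2x/25
  ∂F/∂y = -2y/9

so d/dx[F(x, y(x))] = ∂F/∂x + (∂F/∂y)·y' = 0. Rearranging,
  dy/dx = -(∂F/∂x)/(∂F/∂y) = -(2x/25)/(-2y/9) = 9x/(25y)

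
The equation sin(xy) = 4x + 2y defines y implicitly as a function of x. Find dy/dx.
Differentiate both sides with respect to x, treating y as y(x). By the chain rule, any term containing y contributes a factor of y' = dy/dx when we differentiate it.

Move every term to one side and write the relation as F(x, y) = 0. Term by term,
  d/dx[-4x] = -4
  d/dx[-2y] = -2·y'
  d/dx[sin(xy)] = (x·y' + y)·cos(xy)

The pieces without y' make up ∂F/∂x and the coefficient of y' is ∂F/∂y:
  ∂F/∂x = y·cos(xy) - 4,
  ∂F/∂y = x·cos(xy) - 2.

Since d/dx[F] = ∂F/∂x + (∂F/∂y)·y' = 0, solve for y':
  (∂F/∂y)·y' = -∂F/∂x
  dy/dx = -(∂F/∂x)/(∂F/∂y) = -(y·cos(xy) - 4)/(x·cos(xy) - 2) = (-y·cos(xy) + 4)/(x·cos(xy) - 2)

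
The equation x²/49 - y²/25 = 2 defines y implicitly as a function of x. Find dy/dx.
Apply d/dx to both sides, remembering that y depends on x. Each occurrence of y therefore brings in a y' = dy/dx via the chain rule.

With F(x, y) equal to the left-hand side minus the right, differentiate F term by term:
  d/dx[x^2/49] = 2x/49
  d/dx[-y^2/25] = -2y·y'/25
  d/dx[-2] = 0
Adding these up, d/dx[F] = 0 becomes
  (2x/49) + (-2y/25)·y' = 0,
so isolating y',
  dy/dx = -(2x/49)/(-2y/25) = 25x/(49y)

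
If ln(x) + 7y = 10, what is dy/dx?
Apply d/dx to both sides, remembering that y depends on x. Each occurrence of y therefore brings in a y' = dy/dx via the chain rule.

With F(x, y) equal to the left-hand side minus the right, differentiate F term by term:
  d/dx[7y] = 7·y'
  d/dx[ln(x)] = 1/x
  d/dx[-10] = 0
Adding these up, d/dx[F] = 0 becomes
  (1/x) + (7)·y' = 0,
so isolating y',
  dy/dx = -(1/x)/(7) = -1/(7x)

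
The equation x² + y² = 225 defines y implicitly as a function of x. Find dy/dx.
Differentiate the relation implicitly: treat y = y(x) and apply the chain rule, so every y-derivative picks up a y' = dy/dx factor.

With everything moved to the left-hand side, differentiate term by term:
  d/dx[x^2] = 2x
  d/dx[y^2] = 2y·y'
  d/dx[-225] = 0

Separating the contributions that come from x directly and those that come through y:
  without y':      2x
  multiplying y':  2y

so (2x) + (2y)·y' = 0, and therefore
  dy/dx = -(2x)/(2y) = -x/y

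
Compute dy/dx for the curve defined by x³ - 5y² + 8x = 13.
Take d/dx of both sides. Since y is implicitly a function of x, the chain rule attaches a y' = dy/dx factor whenever we differentiate through y.

Set F(x, y) = (left side) − (right side), so the curve is F = 0. Differentiating each term of F:
  d/dx[x^3] = 3x^2
  d/dx[8x] = 8
  d/dx[-5y^2] = -10y·y'
  d/dx[-13] = 0

Collecting, the y'-free part is the partial derivative in x and the y' coefficient is the partial derivative in y:
  ∂F/∂x = 3x^2 + 8
  ∂F/∂y = -10y

so d/dx[F(x, y(x))] = ∂F/∂x + (∂F/∂y)·y' = 0. Rearranging,
  dy/dx = -(∂F/∂x)/(∂F/∂y) = -(3x^2 + 8)/(-10y) = (3x^2 + 8)/(10y)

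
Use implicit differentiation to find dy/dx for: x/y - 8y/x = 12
Apply d/dx to both sides, remembering that y depends on x. Each occurrence of y therefore brings in a y' = dy/dx via the chain rule.

With F(x, y) equal to the left-hand side minus the right, differentiate F term by term:
  d/dx[x/y] = -x·y'/y^2 + 1/y
  d/dx[-8y/x] = -8·y'/x + 8y/x^2
  d/dx[-12] = 0
Adding these up, d/dx[F] = 0 becomes
  (1/y + 8y/x^2) + (-x/y^2 - 8/x)·y' = 0,
so isolating y',
  dy/dx = -(1/y + 8y/x^2)/(-x/y^2 - 8/x)
        = -((x^2 + 8y^2)/(x^2y))/(-(x^2 + 8y^2)/(xy^2)) = y/x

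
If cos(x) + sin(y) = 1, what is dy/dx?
Take d/dx of both sides. Since y is implicitly a function of x, the chain rule attaches a y' = dy/dx factor whenever we differentiate through y.

Set F(x, y) = (left side) − (right side), so the curve is F = 0. Differentiating each term of F:
  d/dx[sin(y)] = y'·cos(y)
  d/dx[cos(x)] = -sin(x)
  d/dx[-1] = 0

Collecting, the y'-free part is the partial derivative in x and the y' coefficient is the partial derivative in y:
  ∂F/∂x = -sin(x)
  ∂F/∂y = cos(y)

so d/dx[F(x, y(x))] = ∂F/∂x + (∂F/∂y)·y' = 0. Rearranging,
  dy/dx = -(∂F/∂x)/(∂F/∂y) = -(-sin(x))/(cos(y)) = sin(x)/cos(y)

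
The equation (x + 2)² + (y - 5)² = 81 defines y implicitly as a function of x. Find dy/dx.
Take d/dx of both sides. Since y is implicitly a function of x, the chain rule attaches a y' = dy/dx factor whenever we differentiate through y.

Set F(x, y) = (left side) − (right side), so the curve is F = 0. Differentiating each term of F:
  d/dx[(x + 2)^2] = 2x + 4
  d/dx[(y - 5)^2] = 2·y'(y - 5)
  d/dx[-81] = 0

Collecting, the y'-free part is the partial derivative in x and the y' coefficient is the partial derivative in y:
  ∂F/∂x = 2x + 4
  ∂F/∂y = 2y - 10

so d/dx[F(x, y(x))] = ∂F/∂x + (∂F/∂y)·y' = 0. Rearranging,
  dy/dx = -(∂F/∂x)/(∂F/∂y) = -(2x + 4)/(2y - 10) = (-x - 2)/(y - 5)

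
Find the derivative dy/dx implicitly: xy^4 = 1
Differentiate the relation implicitly: treat y = y(x) and apply the chain rule, so every y-derivative picks up a y' = dy/dx factor.

With everything moved to the left-hand side, differentiate term by term:
  d/dx[xy^4] = 4xy^3·y' + y^4
  d/dx[-1] = 0

Separating the contributions that come from x directly and those that come through y:
  without y':      y^4
  multiplying y':  4xy^3

so (y^4) + (4xy^3)·y' = 0, and therefore
  dy/dx = -(y^4)/(4xy^3) = -y/(4x)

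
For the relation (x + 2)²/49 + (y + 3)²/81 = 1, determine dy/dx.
Apply d/dx to both sides, remembering that y depends on x. Each occurrence of y therefore brings in a y' = dy/dx via the chain rule.

With F(x, y) equal to the left-hand side minus the right, differentiate F term by term:
  d/dx[(x + 2)^2/49] = 2x/49 + 4/49
  d/dx[(y + 3)^2/81] = 2·y'(y + 3)/81
  d/dx[-1] = 0
Adding these up, d/dx[F] = 0 becomes
  (2x/49 + 4/49) + (2y/81 + 2/27)·y' = 0,
so isolating y',
  dy/dx = -(2x/49 + 4/49)/(2y/81 + 2/27)
        = -(2(x + 2)/49)/(2(y + 3)/81) = 81(-x - 2)/(49(y + 3))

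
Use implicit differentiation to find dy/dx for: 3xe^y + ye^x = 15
Differentiate both sides with respect to x, treating y as y(x). By the chain rule, any term containing y contributes a factor of y' = dy/dx when we differentiate it.

Move every term to one side and write the relation as F(x, y) = 0. Term by term,
  d/dx[3x·e^(y)] = 3x·y'·e^(y) + 3e^(y)
  d/dx[y·e^(x)] = y·e^(x) + y'·e^(x)
  d/dx[-15] = 0

The pieces without y' make up ∂F/∂x and the coefficient of y' is ∂F/∂y:
  ∂F/∂x = y·e^(x) + 3e^(y),
  ∂F/∂y = 3x·e^(y) + e^(x).

Since d/dx[F] = ∂F/∂x + (∂F/∂y)·y' = 0, solve for y':
  (∂F/∂y)·y' = -∂F/∂x
  dy/dx = -(∂F/∂x)/(∂F/∂y) = -(y·e^(x) + 3e^(y))/(3x·e^(y) + e^(x)) = (-y·e^(x) - 3e^(y))/(3x·e^(y) + e^(x))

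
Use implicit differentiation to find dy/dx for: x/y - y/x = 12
Apply d/dx to both sides, remembering that y depends on x. Each occurrence of y therefore brings in a y' = dy/dx via the chain rule.

With F(x, y) equal to the left-hand side minus the right, differentiate F term by term:
  d/dx[x/y] = -x·y'/y^2 + 1/y
  d/dx[-y/x] = -y'/x + y/x^2
  d/dx[-12] = 0
Adding these up, d/dx[F] = 0 becomes
  (1/y + y/x^2) + (-x/y^2 - 1/x)·y' = 0,
so isolating y',
  dy/dx = -(1/y + y/x^2)/(-x/y^2 - 1/x)
        = -((x^2 + y^2)/(x^2y))/(-(x^2 + y^2)/(xy^2)) = y/x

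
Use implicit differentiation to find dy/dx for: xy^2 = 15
Differentiate the relation implicitly: treat y = y(x) and apply the chain rule, so every y-derivative picks up a y' = dy/dx factor.

With everything moved to the left-hand side, differentiate term by term:
  d/dx[xy^2] = 2xy·y' + y^2
  d/dx[-15] = 0

Separating the contributions that come from x directly and those that come through y:
  without y':      y^2
  multiplying y':  2xy

so (y^2) + (2xy)·y' = 0, and therefore
  dy/dx = -(y^2)/(2xy) = -y/(2x)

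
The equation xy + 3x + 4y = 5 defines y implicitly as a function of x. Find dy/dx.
Take d/dx of both sides. Since y is implicitly a function of x, the chain rule attaches a y' = dy/dx factor whenever we differentiate through y.

Set F(x, y) = (left side) − (right side), so the curve is F = 0. Differentiating each term of F:
  d/dx[xy] = x·y' + y
  d/dx[3x] = 3
  d/dx[4y] = 4·y'
  d/dx[-5] = 0

Collecting, the y'-free part is the partial derivative in x and the y' coefficient is the partial derivative in y:
  ∂F/∂x = y + 3
  ∂F/∂y = x + 4

so d/dx[F(x, y(x))] = ∂F/∂x + (∂F/∂y)·y' = 0. Rearranging,
  dy/dx = -(∂F/∂x)/(∂F/∂y) = -(y + 3)/(x + 4) = (-y - 3)/(x + 4)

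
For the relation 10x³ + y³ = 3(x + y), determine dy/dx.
Apply d/dx to both sides, remembering that y depends on x. Each occurrence of y therefore brings in a y' = dy/dx via the chain rule.

With F(x, y) equal to the left-hand side minus the right, differentiate F term by term:
  d/dx[10x^3] = 30x^2
  d/dx[-3x] = -3
  d/dx[y^3] = 3y^2·y'
  d/dx[-3y] = -3·y'
Adding these up, d/dx[F] = 0 becomes
  (30x^2 - 3) + (3y^2 - 3)·y' = 0,
so isolating y',
  dy/dx = -(30x^2 - 3)/(3y^2 - 3) = (1 - 10x^2)/(y^2 - 1)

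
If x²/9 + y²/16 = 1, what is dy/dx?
Differentiate both sides with respect to x, treating y as y(x). By the chain rule, any term containing y contributes a factor of y' = dy/dx when we differentiate it.

Move every term to one side and write the relation as F(x, y) = 0. Term by term,
  d/dx[x^2/9] = 2x/9
  d/dx[y^2/16] = y·y'/8
  d/dx[-1] = 0

The pieces without y' make up ∂F/∂x and the coefficient of y' is ∂F/∂y:
  ∂F/∂x = 2x/9,
  ∂F/∂y = y/8.

Since d/dx[F] = ∂F/∂x + (∂F/∂y)·y' = 0, solve for y':
  (∂F/∂y)·y' = -∂F/∂x
  dy/dx = -(∂F/∂x)/(∂F/∂y) = -(2x/9)/(y/8) = -16x/(9y)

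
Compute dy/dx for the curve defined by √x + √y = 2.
Differentiate both sides with respect to x, treating y as y(x). By the chain rule, any term containing y contributes a factor of y' = dy/dx when we differentiate it.

Move every term to one side and write the relation as F(x, y) = 0. Term by term,
  d/dx[√(x)] = 1/(2√(x))
  d/dx[√(y)] = y'/(2√(y))
  d/dx[-2] = 0

The pieces without y' make up ∂F/∂x and the coefficient of y' is ∂F/∂y:
  ∂F/∂x = 1/(2√(x)),
  ∂F/∂y = 1/(2√(y)).

Since d/dx[F] = ∂F/∂x + (∂F/∂y)·y' = 0, solve for y':
  (∂F/∂y)·y' = -∂F/∂x
  dy/dx = -(∂F/∂x)/(∂F/∂y) = -(1/(2√(x)))/(1/(2√(y))) = -√(y)/√(x)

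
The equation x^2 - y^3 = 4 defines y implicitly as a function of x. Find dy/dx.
Apply d/dx to both sides, remembering that y depends on x. Each occurrence of y therefore brings in a y' = dy/dx via the chain rule.

With F(x, y) equal to the left-hand side minus the right, differentiate F term by term:
  d/dx[x^2] = 2x
  d/dx[-y^3] = -3y^2·y'
  d/dx[-4] = 0
Adding these up, d/dx[F] = 0 becomes
  (2x) + (-3y^2)·y' = 0,
so isolating y',
  dy/dx = -(2x)/(-3y^2) = 2x/(3y^2)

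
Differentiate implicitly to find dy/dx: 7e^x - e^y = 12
Differentiate the relation implicitly: treat y = y(x) and apply the chain rule, so every y-derivative picks up a y' = dy/dx factor.

With everything moved to the left-hand side, differentiate term by term:
  d/dx[7e^(x)] = 7e^(x)
  d/dx[-e^(y)] = -y'·e^(y)
  d/dx[-12] = 0

Separating the contributions that come from x directly and those that come through y:
  without y':      7e^(x)
  multiplying y':  -e^(y)

so (7e^(x)) + (-e^(y))·y' = 0, and therefore
  dy/dx = -(7e^(x))/(-e^(y)) = 7e^(x - y)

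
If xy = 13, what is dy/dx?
Differentiate the relation implicitly: treat y = y(x) and apply the chain rule, so every y-derivative picks up a y' = dy/dx factor.

With everything moved to the left-hand side, differentiate term by term:
  d/dx[xy] = x·y' + y
  d/dx[-13] = 0

Separating the contributions that come from x directly and those that come through y:
  without y':      y
  multiplying y':  x

so (y) + (x)·y' = 0, and therefore
  dy/dx = -(y)/(x) = -y/x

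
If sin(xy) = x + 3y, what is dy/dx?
Take d/dx of both sides. Since y is implicitly a function of x, the chain rule attaches a y' = dy/dx factor whenever we differentiate through y.

Set F(x, y) = (left side) − (right side), so the curve is F = 0. Differentiating each term of F:
  d/dx[-x] = -1
  d/dx[-3y] = -3·y'
  d/dx[sin(xy)] = (x·y' + y)·cos(xy)

Collecting, the y'-free part is the partial derivative in x and the y' coefficient is the partial derivative in y:
  ∂F/∂x = y·cos(xy) - 1
  ∂F/∂y = x·cos(xy) - 3

so d/dx[F(x, y(x))] = ∂F/∂x + (∂F/∂y)·y' = 0. Rearranging,
  dy/dx = -(∂F/∂x)/(∂F/∂y) = -(y·cos(xy) - 1)/(x·cos(xy) - 3) = (-y·cos(xy) + 1)/(x·cos(xy) - 3)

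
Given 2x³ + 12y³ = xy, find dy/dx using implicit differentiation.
Differentiate the relation implicitly: treat y = y(x) and apply the chain rule, so every y-derivative picks up a y' = dy/dx factor.

With everything moved to the left-hand side, differentiate term by term:
  d/dx[2x^3] = 6x^2
  d/dx[-xy] = -x·y' - y
  d/dx[12y^3] = 36y^2·y'

Separating the contributions that come from x directly and those that come through y:
  without y':      6x^2 - y
  multiplying y':  -x + 36y^2

so (6x^2 - y) + (-x + 36y^2)·y' = 0, and therefore
  dy/dx = -(6x^2 - y)/(-x + 36y^2) = (6x^2 - y)/(x - 36y^2)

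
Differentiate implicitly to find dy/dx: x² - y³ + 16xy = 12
Apply d/dx to both sides, remembering that y depends on x. Each occurrence of y therefore brings in a y' = dy/dx via the chain rule.

With F(x, y) equal to the left-hand side minus the right, differentiate F term by term:
  d/dx[x^2] = 2x
  d/dx[16xy] = 16x·y' + 16y
  d/dx[-y^3] = -3y^2·y'
  d/dx[-12] = 0
Adding these up, d/dx[F] = 0 becomes
  (2x + 16y) + (16x - 3y^2)·y' = 0,
so isolating y',
  dy/dx = -(2x + 16y)/(16x - 3y^2) = 2(-x - 8y)/(16x - 3y^2)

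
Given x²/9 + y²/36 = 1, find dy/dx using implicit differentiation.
Apply d/dx to both sides, remembering that y depends on x. Each occurrence of y therefore brings in a y' = dy/dx via the chain rule.

With F(x, y) equal to the left-hand side minus the right, differentiate F term by term:
  d/dx[x^2/9] = 2x/9
  d/dx[y^2/36] = y·y'/18
  d/dx[-1] = 0
Adding these up, d/dx[F] = 0 becomes
  (2x/9) + (y/18)·y' = 0,
so isolating y',
  dy/dx = -(2x/9)/(y/18) = -4x/y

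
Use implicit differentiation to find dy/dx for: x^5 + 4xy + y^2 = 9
Take d/dx of both sides. Since y is implicitly a function of x, the chain rule attaches a y' = dy/dx factor whenever we differentiate through y.

Set F(x, y) = (left side) − (right side), so the curve is F = 0. Differentiating each term of F:
  d/dx[x^5] = 5x^4
  d/dx[4xy] = 4x·y' + 4y
  d/dx[y^2] = 2y·y'
  d/dx[-9] = 0

Collecting, the y'-free part is the partial derivative in x and the y' coefficient is the partial derivative in y:
  ∂F/∂x = 5x^4 + 4y
  ∂F/∂y = 4x + 2y

so d/dx[F(x, y(x))] = ∂F/∂x + (∂F/∂y)·y' = 0. Rearranging,
  dy/dx = -(∂F/∂x)/(∂F/∂y) = -(5x^4 + 4y)/(4x + 2y) = (-5x^4 - 4y)/(2(2x + y))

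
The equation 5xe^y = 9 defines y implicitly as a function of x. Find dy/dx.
Take d/dx of both sides. Since y is implicitly a function of x, the chain rule attaches a y' = dy/dx factor whenever we differentiate through y.

Set F(x, y) = (left side) − (right side), so the curve is F = 0. Differentiating each term of F:
  d/dx[5x·e^(y)] = 5x·y'·e^(y) + 5e^(y)
  d/dx[-9] = 0

Collecting, the y'-free part is the partial derivative in x and the y' coefficient is the partial derivative in y:
  ∂F/∂x = 5e^(y)
  ∂F/∂y = 5x·e^(y)

so d/dx[F(x, y(x))] = ∂F/∂x + (∂F/∂y)·y' = 0. Rearranging,
  dy/dx = -(∂F/∂x)/(∂F/∂y) = -(5e^(y))/(5x·e^(y)) = -1/x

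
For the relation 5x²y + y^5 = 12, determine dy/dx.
Apply d/dx to both sides, remembering that y depends on x. Each occurrence of y therefore brings in a y' = dy/dx via the chain rule.

With F(x, y) equal to the left-hand side minus the right, differentiate F term by term:
  d/dx[5x^2y] = 5x^2·y' + 10xy
  d/dx[y^5] = 5y^4·y'
  d/dx[-12] = 0
Adding these up, d/dx[F] = 0 becomes
  (10xy) + (5x^2 + 5y^4)·y' = 0,
so isolating y',
  dy/dx = -(10xy)/(5x^2 + 5y^4) = -2xy/(x^2 + y^4)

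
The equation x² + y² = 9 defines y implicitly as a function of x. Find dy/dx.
Apply d/dx to both sides, remembering that y depends on x. Each occurrence of y therefore brings in a y' = dy/dx via the chain rule.

With F(x, y) equal to the left-hand side minus the right, differentiate F term by term:
  d/dx[x^2] = 2x
  d/dx[y^2] = 2y·y'
  d/dx[-9] = 0
Adding these up, d/dx[F] = 0 becomes
  (2x) + (2y)·y' = 0,
so isolating y',
  dy/dx = -(2x)/(2y) = -x/y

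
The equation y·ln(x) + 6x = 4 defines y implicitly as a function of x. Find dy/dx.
Differentiate both sides with respect to x, treating y as y(x). By the chain rule, any term containing y contributes a factor of y' = dy/dx when we differentiate it.

Move every term to one side and write the relation as F(x, y) = 0. Term by term,
  d/dx[6x] = 6
  d/dx[y·ln(x)] = y'·ln(x) + y/x
  d/dx[-4] = 0

The pieces without y' make up ∂F/∂x and the coefficient of y' is ∂F/∂y:
  ∂F/∂x = 6 + y/x,
  ∂F/∂y = ln(x).

Since d/dx[F] = ∂F/∂x + (∂F/∂y)·y' = 0, solve for y':
  (∂F/∂y)·y' = -∂F/∂x
  dy/dx = -(∂F/∂x)/(∂F/∂y) = -(6 + y/x)/(ln(x))
        = -((6x + y)/x)/(ln(x)) = (-6x - y)/(x·ln(x))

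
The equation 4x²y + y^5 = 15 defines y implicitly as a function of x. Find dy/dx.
Differentiate both sides with respect to x, treating y as y(x). By the chain rule, any term containing y contributes a factor of y' = dy/dx when we differentiate it.

Move every term to one side and write the relation as F(x, y) = 0. Term by term,
  d/dx[4x^2y] = 4x^2·y' + 8xy
  d/dx[y^5] = 5y^4·y'
  d/dx[-15] = 0

The pieces without y' make up ∂F/∂x and the coefficient of y' is ∂F/∂y:
  ∂F/∂x = 8xy,
  ∂F/∂y = 4x^2 + 5y^4.

Since d/dx[F] = ∂F/∂x + (∂F/∂y)·y' = 0, solve for y':
  (∂F/∂y)·y' = -∂F/∂x
  dy/dx = -(∂F/∂x)/(∂F/∂y) = -(8xy)/(4x^2 + 5y^4) = -8xy/(4x^2 + 5y^4)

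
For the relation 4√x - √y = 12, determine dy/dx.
Apply d/dx to both sides, remembering that y depends on x. Each occurrence of y therefore brings in a y' = dy/dx via the chain rule.

With F(x, y) equal to the left-hand side minus the right, differentiate F term by term:
  d/dx[4√(x)] = 2/√(x)
  d/dx[-√(y)] = -y'/(2√(y))
  d/dx[-12] = 0
Adding these up, d/dx[F] = 0 becomes
  (2/√(x)) + (-1/(2√(y)))·y' = 0,
so isolating y',
  dy/dx = -(2/√(x))/(-1/(2√(y))) = 4√(y)/√(x)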